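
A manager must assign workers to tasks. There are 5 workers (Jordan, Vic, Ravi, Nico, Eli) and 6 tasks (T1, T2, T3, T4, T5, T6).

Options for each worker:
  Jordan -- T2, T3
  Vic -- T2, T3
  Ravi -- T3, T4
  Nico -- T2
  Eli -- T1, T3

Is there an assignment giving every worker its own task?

The set {Jordan, Vic, Nico} has only 2 neighbours ({T2, T3}), so by Hall's theorem at most 4 of the 5 workers can be matched.
Hence no matching covers every worker.

No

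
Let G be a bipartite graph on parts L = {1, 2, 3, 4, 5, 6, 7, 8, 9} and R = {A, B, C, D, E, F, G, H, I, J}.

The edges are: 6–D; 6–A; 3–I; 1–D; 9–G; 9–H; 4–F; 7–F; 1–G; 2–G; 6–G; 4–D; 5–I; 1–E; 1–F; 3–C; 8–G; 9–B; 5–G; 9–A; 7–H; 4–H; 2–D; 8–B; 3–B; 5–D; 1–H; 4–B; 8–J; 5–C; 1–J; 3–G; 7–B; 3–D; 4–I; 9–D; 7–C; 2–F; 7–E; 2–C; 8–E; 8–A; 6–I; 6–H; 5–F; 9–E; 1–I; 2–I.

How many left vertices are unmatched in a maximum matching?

0

For example, pair 1→J, 2→F, 3→D, 4→B, 5→I, 6→H, 7→E, 8→A, 9→G.
All 9 left vertices are matched, so no larger matching exists.
That matches 9 of the 9, leaving 0 unmatched; no matching can do better.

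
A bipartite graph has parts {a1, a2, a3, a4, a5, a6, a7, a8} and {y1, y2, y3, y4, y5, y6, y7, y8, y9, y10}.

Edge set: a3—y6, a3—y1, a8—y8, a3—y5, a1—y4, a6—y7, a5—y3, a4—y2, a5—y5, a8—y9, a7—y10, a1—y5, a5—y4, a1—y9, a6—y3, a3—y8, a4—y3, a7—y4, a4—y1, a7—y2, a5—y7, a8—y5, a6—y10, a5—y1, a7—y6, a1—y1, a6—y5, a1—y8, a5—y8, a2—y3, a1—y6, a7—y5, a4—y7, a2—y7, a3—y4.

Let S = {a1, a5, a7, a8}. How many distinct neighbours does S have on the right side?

The union of neighbours of {a1, a5, a7, a8} is {y1, y2, y3, y4, y5, y6, y7, y8, y9, y10}, which has 10 elements.
Since |N(S)| = 10 ≥ |S| = 4, Hall's condition holds for this subset.

10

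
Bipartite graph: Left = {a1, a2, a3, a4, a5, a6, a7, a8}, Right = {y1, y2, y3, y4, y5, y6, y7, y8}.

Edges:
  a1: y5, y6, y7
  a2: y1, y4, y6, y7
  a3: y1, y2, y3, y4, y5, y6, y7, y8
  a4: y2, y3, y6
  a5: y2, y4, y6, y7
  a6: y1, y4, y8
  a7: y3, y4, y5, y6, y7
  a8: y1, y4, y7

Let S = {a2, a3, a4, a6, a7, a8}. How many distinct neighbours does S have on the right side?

The union of neighbours of {a2, a3, a4, a6, a7, a8} is {y1, y2, y3, y4, y5, y6, y7, y8}, which has 8 elements.
Since |N(S)| = 8 ≥ |S| = 6, Hall's condition holds for this subset.

8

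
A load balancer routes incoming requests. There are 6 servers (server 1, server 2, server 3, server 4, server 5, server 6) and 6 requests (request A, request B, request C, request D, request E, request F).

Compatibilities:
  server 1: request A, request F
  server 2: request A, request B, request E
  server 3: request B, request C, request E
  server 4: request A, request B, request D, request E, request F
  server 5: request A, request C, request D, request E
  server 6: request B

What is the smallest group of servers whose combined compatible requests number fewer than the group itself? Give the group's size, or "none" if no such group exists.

none

A matching saturating every server exists, for instance server 1→request F, server 2→request E, server 3→request C, server 4→request D, server 5→request A, server 6→request B.
By Hall's marriage theorem, this means |N(S)| ≥ |S| for every subset S, so no violating subset exists.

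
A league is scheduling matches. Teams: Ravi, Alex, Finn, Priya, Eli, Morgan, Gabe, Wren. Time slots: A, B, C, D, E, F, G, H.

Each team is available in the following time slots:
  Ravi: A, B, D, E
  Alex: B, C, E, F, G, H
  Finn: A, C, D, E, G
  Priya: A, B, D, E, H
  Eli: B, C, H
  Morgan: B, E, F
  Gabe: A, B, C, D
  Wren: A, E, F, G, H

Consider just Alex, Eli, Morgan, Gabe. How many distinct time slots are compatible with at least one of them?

8

The union of neighbours of {Alex, Eli, Morgan, Gabe} is {A, B, C, D, E, F, G, H}, which has 8 elements.
Since |N(S)| = 8 ≥ |S| = 4, Hall's condition holds for this subset.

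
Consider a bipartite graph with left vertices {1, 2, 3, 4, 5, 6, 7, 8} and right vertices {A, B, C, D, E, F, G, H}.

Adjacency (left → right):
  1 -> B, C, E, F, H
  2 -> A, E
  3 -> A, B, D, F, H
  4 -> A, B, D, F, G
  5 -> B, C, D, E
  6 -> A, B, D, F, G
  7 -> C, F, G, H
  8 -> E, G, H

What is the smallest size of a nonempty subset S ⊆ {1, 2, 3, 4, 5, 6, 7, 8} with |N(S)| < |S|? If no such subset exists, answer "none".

none

A matching saturating every left vertex exists, for instance 1→H, 2→A, 3→F, 4→G, 5→D, 6→B, 7→C, 8→E.
By Hall's marriage theorem, this means |N(S)| ≥ |S| for every subset S, so no violating subset exists.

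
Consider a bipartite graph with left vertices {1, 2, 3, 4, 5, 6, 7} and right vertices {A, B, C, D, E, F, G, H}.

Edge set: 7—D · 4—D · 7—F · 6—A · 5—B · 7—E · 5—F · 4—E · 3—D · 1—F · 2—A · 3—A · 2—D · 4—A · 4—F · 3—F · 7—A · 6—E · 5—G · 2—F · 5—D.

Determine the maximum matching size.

One maximum matching: 1-F, 2-A, 3-D, 4-E, 5-B.
The set {1, 2, 3, 4, 6, 7} has only 4 neighbours ({A, D, E, F}), so by Hall's theorem at most 5 of the 7 left vertices can be matched.

5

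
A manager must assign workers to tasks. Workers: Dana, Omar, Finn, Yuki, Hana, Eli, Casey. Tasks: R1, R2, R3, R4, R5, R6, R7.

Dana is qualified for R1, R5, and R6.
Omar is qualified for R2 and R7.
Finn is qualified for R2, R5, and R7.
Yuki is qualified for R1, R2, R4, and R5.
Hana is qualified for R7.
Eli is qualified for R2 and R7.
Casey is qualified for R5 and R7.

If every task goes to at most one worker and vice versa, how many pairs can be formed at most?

5

One maximum matching: Dana–R6, Omar–R2, Finn–R5, Yuki–R4, Hana–R7.
The set {Omar, Finn, Hana, Eli, Casey} has only 3 neighbours ({R2, R5, R7}), so by Hall's theorem at most 5 of the 7 workers can be matched.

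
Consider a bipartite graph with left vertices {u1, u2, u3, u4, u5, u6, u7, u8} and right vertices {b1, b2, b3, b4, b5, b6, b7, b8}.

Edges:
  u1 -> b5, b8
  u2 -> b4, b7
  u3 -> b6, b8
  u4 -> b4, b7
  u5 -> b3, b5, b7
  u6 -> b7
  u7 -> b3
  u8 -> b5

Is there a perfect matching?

The set {u2, u4, u5, u6, u7, u8} has only 4 neighbours ({b3, b4, b5, b7}), so by Hall's theorem at most 6 of the 8 left vertices can be matched.
Hence no matching covers every left vertex.

No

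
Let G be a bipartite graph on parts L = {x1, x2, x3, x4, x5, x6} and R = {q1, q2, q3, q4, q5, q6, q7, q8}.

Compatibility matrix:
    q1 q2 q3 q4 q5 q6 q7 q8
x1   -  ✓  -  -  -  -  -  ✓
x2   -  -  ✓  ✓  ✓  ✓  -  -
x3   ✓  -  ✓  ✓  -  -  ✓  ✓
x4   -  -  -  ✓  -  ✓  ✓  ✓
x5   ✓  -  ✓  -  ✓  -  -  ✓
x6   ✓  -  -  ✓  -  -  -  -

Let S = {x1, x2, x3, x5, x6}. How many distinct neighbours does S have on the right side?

8

The union of neighbours of {x1, x2, x3, x5, x6} is {q1, q2, q3, q4, q5, q6, q7, q8}, which has 8 elements.
Since |N(S)| = 8 ≥ |S| = 5, Hall's condition holds for this subset.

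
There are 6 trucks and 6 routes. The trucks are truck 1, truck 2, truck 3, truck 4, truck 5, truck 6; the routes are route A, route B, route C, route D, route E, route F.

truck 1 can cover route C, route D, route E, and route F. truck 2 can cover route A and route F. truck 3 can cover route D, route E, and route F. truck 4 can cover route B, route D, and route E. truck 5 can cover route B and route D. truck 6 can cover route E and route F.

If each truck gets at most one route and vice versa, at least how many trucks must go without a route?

For example, pair truck 1-route C, truck 2-route A, truck 3-route F, truck 4-route B, truck 5-route D, truck 6-route E.
All 6 trucks are matched, so no larger matching exists.
That matches 6 of the 6, leaving 0 unmatched; no matching can do better.

0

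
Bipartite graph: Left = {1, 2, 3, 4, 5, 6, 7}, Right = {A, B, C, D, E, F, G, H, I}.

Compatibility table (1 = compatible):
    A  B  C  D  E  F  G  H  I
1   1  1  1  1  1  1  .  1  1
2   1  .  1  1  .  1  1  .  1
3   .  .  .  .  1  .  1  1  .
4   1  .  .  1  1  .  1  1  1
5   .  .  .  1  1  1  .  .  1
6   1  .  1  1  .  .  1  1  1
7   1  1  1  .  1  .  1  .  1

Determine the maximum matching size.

One maximum matching: 1-E, 2-F, 3-H, 4-I, 5-D, 6-A, 7-G.
This saturates every left vertex, so 7 is the maximum.

7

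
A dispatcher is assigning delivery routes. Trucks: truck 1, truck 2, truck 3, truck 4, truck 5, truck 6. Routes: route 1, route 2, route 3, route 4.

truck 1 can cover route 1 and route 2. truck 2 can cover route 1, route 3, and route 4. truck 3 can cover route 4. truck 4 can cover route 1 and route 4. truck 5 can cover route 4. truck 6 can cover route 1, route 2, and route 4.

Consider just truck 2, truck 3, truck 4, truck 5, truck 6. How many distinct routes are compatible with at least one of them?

4

The union of neighbours of {truck 2, truck 3, truck 4, truck 5, truck 6} is {route 1, route 2, route 3, route 4}, which has 4 elements.
Since |N(S)| = 4 < |S| = 5, Hall's condition fails for this subset.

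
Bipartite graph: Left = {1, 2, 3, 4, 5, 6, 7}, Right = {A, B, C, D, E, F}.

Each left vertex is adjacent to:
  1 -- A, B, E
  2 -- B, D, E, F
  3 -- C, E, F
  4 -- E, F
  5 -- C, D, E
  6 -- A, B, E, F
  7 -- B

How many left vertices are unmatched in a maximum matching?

1

One maximum matching: 1-A, 2-D, 3-C, 4-F, 5-E, 6-B.
The set {1, 2, 3, 4, 5, 6, 7} has only 6 neighbours ({A, B, C, D, E, F}), so by Hall's theorem at most 6 of the 7 left vertices can be matched.
That matches 6 of the 7, leaving 1 unmatched; no matching can do better.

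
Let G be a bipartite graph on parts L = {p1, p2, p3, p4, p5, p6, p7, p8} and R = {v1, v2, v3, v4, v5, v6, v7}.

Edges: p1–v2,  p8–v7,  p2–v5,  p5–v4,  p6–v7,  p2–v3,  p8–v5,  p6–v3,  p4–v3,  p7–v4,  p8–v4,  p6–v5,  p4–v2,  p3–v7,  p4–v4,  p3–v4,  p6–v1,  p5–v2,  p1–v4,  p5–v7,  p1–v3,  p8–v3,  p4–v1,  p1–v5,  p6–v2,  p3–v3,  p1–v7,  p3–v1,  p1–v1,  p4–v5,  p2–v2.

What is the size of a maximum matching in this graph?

A valid assignment of size 6: p1-v2, p2-v5, p3-v1, p4-v4, p5-v7, p6-v3.
The set {p1, p2, p3, p4, p5, p6, p7, p8} has only 6 neighbours ({v1, v2, v3, v4, v5, v7}), so by Hall's theorem at most 6 of the 8 left vertices can be matched.

6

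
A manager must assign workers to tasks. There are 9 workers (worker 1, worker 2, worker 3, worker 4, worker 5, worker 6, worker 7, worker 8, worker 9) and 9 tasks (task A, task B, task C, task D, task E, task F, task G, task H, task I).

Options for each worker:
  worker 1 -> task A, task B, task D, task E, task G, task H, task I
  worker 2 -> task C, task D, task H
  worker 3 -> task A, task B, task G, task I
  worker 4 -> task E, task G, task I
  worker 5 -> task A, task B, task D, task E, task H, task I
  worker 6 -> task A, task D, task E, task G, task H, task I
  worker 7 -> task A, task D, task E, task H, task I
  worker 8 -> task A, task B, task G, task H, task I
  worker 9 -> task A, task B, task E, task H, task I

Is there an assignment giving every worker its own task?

No

The set {worker 1, worker 3, worker 4, worker 5, worker 6, worker 7, worker 8, worker 9} has only 7 neighbours ({task A, task B, task D, task E, task G, task H, task I}), so by Hall's theorem at most 8 of the 9 workers can be matched.
Hence no matching covers every worker.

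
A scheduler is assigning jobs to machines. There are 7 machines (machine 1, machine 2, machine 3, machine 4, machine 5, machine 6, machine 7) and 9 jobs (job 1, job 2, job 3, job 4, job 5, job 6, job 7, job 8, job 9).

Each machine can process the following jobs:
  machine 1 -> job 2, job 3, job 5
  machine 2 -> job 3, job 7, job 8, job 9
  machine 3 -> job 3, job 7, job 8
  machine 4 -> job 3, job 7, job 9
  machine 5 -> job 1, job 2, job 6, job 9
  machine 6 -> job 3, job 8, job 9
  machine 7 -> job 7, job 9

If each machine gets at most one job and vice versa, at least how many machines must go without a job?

1

For example, pair machine 1→job 5, machine 2→job 7, machine 3→job 8, machine 4→job 3, machine 5→job 2, machine 6→job 9.
The set {machine 2, machine 3, machine 4, machine 6, machine 7} has only 4 neighbours ({job 3, job 7, job 8, job 9}), so by Hall's theorem at most 6 of the 7 machines can be matched.
That matches 6 of the 7, leaving 1 unmatched; no matching can do better.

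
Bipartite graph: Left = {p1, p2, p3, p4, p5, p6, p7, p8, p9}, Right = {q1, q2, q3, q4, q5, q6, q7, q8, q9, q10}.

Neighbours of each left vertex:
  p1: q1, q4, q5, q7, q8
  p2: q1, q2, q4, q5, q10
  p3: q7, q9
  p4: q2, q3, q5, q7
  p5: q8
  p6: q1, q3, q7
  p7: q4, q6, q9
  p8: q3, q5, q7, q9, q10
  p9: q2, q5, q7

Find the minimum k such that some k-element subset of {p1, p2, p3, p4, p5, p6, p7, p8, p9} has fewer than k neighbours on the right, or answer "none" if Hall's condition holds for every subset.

A matching saturating every left vertex exists, for instance p1→q5, p2→q4, p3→q9, p4→q7, p5→q8, p6→q1, p7→q6, p8→q3, p9→q2.
By Hall's marriage theorem, this means |N(S)| ≥ |S| for every subset S, so no violating subset exists.

none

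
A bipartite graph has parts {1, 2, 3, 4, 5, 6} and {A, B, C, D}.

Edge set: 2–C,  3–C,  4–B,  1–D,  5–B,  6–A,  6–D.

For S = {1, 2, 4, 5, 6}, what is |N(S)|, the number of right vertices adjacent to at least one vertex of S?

The union of neighbours of {1, 2, 4, 5, 6} is {A, B, C, D}, which has 4 elements.
Since |N(S)| = 4 < |S| = 5, Hall's condition fails for this subset.

4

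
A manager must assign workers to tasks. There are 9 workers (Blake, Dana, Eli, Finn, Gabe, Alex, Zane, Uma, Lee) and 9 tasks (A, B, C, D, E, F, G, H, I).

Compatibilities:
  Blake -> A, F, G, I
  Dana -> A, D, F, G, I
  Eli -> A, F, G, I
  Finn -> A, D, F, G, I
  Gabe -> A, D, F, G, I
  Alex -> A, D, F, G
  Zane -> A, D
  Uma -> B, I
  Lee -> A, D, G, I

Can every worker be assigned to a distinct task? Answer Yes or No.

No

The set {Blake, Dana, Eli, Finn, Gabe, Alex, Zane, Lee} has only 5 neighbours ({A, D, F, G, I}), so by Hall's theorem at most 6 of the 9 workers can be matched.
Hence no matching covers every worker.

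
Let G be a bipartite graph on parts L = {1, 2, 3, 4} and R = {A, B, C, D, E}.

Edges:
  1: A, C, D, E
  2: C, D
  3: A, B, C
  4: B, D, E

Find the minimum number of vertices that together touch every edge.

4

A maximum matching has 4 edges (e.g. 1–E, 2–D, 3–C, 4–B).
By König's theorem the minimum vertex cover has the same size. One such cover is {1, 2, 3, 4}.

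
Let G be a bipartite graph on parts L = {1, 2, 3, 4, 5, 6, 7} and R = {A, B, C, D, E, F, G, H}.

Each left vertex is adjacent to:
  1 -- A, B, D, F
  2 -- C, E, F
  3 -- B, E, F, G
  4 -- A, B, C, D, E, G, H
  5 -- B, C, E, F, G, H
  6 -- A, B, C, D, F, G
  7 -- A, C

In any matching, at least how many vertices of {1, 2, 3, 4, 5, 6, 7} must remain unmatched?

One maximum matching: 1-F, 2-E, 3-B, 4-H, 5-G, 6-A, 7-C.
This saturates every left vertex, so 7 is the maximum.
That matches 7 of the 7, leaving 0 unmatched; no matching can do better.

0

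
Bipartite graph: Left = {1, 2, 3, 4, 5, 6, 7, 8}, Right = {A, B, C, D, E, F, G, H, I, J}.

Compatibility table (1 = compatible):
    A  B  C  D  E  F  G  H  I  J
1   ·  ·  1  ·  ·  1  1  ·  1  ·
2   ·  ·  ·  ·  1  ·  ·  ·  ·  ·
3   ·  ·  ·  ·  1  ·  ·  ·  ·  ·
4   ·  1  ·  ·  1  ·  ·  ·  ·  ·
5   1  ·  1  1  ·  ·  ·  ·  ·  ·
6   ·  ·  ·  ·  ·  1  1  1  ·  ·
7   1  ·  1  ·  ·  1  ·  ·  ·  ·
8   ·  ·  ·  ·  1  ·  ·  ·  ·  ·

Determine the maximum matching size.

6

For example, pair 1–C, 2–E, 4–B, 5–D, 6–G, 7–F.
The set {2, 3, 8} has only 1 neighbour ({E}), so by Hall's theorem at most 6 of the 8 left vertices can be matched.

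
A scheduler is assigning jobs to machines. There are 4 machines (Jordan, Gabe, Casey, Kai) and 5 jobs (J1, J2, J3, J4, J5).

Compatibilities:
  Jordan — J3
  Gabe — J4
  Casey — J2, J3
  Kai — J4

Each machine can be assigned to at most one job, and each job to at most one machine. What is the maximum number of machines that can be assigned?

A valid assignment of size 3: Jordan–J3, Gabe–J4, Casey–J2.
The set {Gabe, Kai} has only 1 neighbour ({J4}), so by Hall's theorem at most 3 of the 4 machines can be matched.

3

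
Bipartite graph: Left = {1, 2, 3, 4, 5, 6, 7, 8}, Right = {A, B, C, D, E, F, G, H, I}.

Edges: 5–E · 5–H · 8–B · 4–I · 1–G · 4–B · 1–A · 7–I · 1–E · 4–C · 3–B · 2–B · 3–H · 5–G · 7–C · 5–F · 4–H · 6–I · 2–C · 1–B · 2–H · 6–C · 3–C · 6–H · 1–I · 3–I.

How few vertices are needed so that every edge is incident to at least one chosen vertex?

6

The 6 edges 1–G, 2–H, 3–I, 4–B, 5–E, 6–C form a matching, so any vertex cover needs at least 6 vertices (one per matched edge).
Conversely {1, 5, B, C, H, I} meets every edge and has exactly 6 vertices, so 6 is optimal.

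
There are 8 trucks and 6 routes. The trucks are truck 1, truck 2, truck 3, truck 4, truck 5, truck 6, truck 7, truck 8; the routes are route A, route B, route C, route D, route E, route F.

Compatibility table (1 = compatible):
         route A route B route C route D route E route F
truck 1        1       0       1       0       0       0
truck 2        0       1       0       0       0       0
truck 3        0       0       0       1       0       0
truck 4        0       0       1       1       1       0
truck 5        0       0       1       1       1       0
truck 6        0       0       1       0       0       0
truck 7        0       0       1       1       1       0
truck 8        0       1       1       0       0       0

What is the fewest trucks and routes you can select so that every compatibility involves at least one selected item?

5

A maximum matching has 5 edges (e.g. truck 1–route A, truck 2–route B, truck 3–route D, truck 4–route C, truck 5–route E).
By König's theorem the minimum vertex cover has the same size. One such cover is {truck 1, route B, route C, route D, route E}.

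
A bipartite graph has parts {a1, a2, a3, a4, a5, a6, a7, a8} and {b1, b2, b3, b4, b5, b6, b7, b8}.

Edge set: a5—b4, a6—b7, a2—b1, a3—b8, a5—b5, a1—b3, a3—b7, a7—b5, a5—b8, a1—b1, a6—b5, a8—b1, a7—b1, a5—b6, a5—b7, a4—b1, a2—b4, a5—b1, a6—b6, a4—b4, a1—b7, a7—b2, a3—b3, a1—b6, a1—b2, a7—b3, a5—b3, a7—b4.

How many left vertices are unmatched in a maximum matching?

A valid assignment of size 7: a1-b7, a2-b1, a3-b3, a4-b4, a5-b8, a6-b6, a7-b5.
The set {a2, a4, a8} has only 2 neighbours ({b1, b4}), so by Hall's theorem at most 7 of the 8 left vertices can be matched.
That matches 7 of the 8, leaving 1 unmatched; no matching can do better.

1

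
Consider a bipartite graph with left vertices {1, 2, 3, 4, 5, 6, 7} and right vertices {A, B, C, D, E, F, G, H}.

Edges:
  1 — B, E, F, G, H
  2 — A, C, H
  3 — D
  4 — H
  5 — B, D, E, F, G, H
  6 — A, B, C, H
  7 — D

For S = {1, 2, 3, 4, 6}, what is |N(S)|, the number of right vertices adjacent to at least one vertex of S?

The union of neighbours of {1, 2, 3, 4, 6} is {A, B, C, D, E, F, G, H}, which has 8 elements.
Since |N(S)| = 8 ≥ |S| = 5, Hall's condition holds for this subset.

8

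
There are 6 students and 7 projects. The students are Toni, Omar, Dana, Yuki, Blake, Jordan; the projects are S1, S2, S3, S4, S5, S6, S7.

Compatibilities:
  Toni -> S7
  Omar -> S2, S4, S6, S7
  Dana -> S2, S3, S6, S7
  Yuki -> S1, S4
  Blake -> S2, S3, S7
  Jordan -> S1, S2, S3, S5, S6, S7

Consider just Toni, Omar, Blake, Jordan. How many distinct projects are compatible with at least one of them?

The union of neighbours of {Toni, Omar, Blake, Jordan} is {S1, S2, S3, S4, S5, S6, S7}, which has 7 elements.
Since |N(S)| = 7 ≥ |S| = 4, Hall's condition holds for this subset.

7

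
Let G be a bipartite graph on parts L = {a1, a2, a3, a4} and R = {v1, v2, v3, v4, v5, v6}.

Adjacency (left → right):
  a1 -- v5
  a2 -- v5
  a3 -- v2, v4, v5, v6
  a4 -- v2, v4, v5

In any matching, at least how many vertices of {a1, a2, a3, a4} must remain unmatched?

1

One maximum matching: a1–v5, a3–v6, a4–v2.
The set {a1, a2} has only 1 neighbour ({v5}), so by Hall's theorem at most 3 of the 4 left vertices can be matched.
That matches 3 of the 4, leaving 1 unmatched; no matching can do better.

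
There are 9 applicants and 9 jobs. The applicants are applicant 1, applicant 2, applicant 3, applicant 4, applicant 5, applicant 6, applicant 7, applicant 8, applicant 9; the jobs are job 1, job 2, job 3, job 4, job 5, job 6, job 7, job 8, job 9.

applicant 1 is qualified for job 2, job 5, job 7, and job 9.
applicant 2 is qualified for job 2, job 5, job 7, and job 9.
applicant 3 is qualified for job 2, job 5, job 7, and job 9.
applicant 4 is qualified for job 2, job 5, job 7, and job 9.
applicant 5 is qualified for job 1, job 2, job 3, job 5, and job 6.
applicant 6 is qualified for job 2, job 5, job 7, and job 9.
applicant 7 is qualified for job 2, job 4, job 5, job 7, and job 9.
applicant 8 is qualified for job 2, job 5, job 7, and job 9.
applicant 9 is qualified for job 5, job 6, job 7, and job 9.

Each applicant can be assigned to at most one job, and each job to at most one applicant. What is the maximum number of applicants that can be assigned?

For example, pair applicant 1→job 2, applicant 2→job 5, applicant 3→job 7, applicant 4→job 9, applicant 5→job 1, applicant 7→job 4, applicant 9→job 6.
The set {applicant 1, applicant 2, applicant 3, applicant 4, applicant 6, applicant 8} has only 4 neighbours ({job 2, job 5, job 7, job 9}), so by Hall's theorem at most 7 of the 9 applicants can be matched.

7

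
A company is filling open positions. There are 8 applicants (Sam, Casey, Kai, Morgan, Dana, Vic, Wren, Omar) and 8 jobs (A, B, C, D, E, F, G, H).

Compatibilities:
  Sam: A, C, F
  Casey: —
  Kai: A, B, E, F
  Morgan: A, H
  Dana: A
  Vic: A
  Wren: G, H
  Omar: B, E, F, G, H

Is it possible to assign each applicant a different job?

The set {Casey, Dana, Vic} has only 1 neighbour ({A}), so by Hall's theorem at most 6 of the 8 applicants can be matched.
Hence no matching covers every applicant.

No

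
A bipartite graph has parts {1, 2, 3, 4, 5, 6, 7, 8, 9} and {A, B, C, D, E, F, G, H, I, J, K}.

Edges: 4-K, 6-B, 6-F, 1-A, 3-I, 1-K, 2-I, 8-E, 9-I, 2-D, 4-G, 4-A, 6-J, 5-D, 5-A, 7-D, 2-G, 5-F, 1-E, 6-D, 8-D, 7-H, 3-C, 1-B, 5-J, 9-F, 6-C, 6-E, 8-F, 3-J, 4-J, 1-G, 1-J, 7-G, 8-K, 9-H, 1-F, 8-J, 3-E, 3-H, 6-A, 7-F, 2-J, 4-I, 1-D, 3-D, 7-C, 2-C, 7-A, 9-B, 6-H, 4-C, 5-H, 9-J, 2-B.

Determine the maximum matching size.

A valid assignment of size 9: 1-A, 2-D, 3-E, 4-G, 5-F, 6-B, 7-H, 8-K, 9-J.
All 9 left vertices are matched, so no larger matching exists.

9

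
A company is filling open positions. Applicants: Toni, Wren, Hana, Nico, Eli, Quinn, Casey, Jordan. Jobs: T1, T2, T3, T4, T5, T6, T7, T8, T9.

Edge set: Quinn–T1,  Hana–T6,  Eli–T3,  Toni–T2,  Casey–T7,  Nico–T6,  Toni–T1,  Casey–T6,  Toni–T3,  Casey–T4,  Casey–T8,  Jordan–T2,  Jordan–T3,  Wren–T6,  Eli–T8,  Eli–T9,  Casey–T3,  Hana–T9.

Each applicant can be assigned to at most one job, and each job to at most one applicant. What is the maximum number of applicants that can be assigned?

7

For example, pair Toni–T3, Wren–T6, Hana–T9, Eli–T8, Quinn–T1, Casey–T7, Jordan–T2.
The set {Wren, Nico} has only 1 neighbour ({T6}), so by Hall's theorem at most 7 of the 8 applicants can be matched.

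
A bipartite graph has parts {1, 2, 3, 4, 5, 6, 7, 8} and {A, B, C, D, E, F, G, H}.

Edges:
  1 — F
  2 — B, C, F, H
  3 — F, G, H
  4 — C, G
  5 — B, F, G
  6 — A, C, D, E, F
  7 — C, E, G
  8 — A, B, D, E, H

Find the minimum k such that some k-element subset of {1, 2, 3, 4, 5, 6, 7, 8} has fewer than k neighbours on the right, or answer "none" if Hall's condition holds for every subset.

none

A matching saturating every left vertex exists, for instance 1→F, 2→C, 3→H, 4→G, 5→B, 6→D, 7→E, 8→A.
By Hall's marriage theorem, this means |N(S)| ≥ |S| for every subset S, so no violating subset exists.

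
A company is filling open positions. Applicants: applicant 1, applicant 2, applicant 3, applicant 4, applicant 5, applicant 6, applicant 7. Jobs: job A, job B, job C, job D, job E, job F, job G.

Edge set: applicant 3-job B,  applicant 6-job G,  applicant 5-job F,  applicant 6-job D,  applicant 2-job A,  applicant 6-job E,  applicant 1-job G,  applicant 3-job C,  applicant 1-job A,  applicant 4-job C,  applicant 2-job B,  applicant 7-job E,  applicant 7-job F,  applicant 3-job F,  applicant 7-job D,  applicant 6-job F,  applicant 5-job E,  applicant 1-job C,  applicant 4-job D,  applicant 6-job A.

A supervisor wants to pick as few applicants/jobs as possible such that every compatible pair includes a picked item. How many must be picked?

7

{applicant 1, applicant 2, applicant 3, applicant 4, applicant 5, applicant 6, applicant 7} is a vertex cover of size 7: every edge has an endpoint in this set.
No smaller cover exists because applicant 1–job G, applicant 2–job A, applicant 3–job B, applicant 4–job C, applicant 5–job E, applicant 6–job D, applicant 7–job F is a matching of size 7, and a cover must include an endpoint of each of these disjoint edges (König's theorem).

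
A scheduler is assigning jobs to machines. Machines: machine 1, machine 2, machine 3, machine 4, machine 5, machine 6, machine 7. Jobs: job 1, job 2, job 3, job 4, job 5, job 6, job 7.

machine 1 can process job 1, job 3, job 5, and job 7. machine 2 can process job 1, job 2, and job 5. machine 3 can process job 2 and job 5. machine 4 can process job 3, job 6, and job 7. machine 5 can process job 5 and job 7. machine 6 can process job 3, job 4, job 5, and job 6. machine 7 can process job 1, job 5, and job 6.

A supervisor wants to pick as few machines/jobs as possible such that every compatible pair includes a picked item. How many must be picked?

{machine 1, machine 2, machine 3, machine 4, machine 5, machine 6, machine 7} is a vertex cover of size 7: every edge has an endpoint in this set.
No smaller cover exists because machine 1–job 1, machine 2–job 2, machine 3–job 5, machine 4–job 3, machine 5–job 7, machine 6–job 4, machine 7–job 6 is a matching of size 7, and a cover must include an endpoint of each of these disjoint edges (König's theorem).

7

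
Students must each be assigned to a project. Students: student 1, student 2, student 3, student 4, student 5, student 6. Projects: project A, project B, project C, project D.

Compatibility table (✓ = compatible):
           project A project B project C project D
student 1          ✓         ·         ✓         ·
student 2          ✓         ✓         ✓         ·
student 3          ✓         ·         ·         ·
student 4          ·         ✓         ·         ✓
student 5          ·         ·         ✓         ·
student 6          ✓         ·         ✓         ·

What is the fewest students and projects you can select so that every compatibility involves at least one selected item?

4

A maximum matching has 4 edges (e.g. student 1–project C, student 2–project B, student 3–project A, student 4–project D).
By König's theorem the minimum vertex cover has the same size. One such cover is {student 2, student 4, project A, project C}.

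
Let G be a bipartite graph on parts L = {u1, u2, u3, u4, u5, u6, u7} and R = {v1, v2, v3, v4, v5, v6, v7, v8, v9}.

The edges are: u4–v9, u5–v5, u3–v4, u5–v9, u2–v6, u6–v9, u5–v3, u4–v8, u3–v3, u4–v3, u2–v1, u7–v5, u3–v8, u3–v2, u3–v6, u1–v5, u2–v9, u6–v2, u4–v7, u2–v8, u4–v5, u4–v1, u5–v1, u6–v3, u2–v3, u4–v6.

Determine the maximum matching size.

One maximum matching: u1–v5, u2–v6, u3–v3, u4–v8, u5–v1, u6–v2.
The set {u1, u7} has only 1 neighbour ({v5}), so by Hall's theorem at most 6 of the 7 left vertices can be matched.

6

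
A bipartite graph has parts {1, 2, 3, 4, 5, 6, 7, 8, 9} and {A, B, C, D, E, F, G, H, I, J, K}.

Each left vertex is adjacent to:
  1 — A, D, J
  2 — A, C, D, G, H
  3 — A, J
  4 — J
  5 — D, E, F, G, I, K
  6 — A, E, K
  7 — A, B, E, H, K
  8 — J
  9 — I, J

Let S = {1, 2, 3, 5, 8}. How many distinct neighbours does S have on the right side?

10

The union of neighbours of {1, 2, 3, 5, 8} is {A, C, D, E, F, G, H, I, J, K}, which has 10 elements.
Since |N(S)| = 10 ≥ |S| = 5, Hall's condition holds for this subset.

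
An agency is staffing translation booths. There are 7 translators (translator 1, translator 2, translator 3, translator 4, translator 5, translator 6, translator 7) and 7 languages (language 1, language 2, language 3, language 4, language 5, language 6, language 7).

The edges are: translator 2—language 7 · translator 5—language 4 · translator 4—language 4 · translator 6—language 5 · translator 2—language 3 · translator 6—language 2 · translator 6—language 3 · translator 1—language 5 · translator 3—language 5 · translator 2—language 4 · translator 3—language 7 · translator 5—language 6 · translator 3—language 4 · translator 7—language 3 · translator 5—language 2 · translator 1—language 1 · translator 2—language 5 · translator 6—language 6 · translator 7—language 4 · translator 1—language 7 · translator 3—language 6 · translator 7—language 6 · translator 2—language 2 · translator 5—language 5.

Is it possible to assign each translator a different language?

A valid assignment of size 7: translator 1-language 1, translator 2-language 3, translator 3-language 7, translator 4-language 4, translator 5-language 5, translator 6-language 2, translator 7-language 6.
All 7 translators are covered.

Yes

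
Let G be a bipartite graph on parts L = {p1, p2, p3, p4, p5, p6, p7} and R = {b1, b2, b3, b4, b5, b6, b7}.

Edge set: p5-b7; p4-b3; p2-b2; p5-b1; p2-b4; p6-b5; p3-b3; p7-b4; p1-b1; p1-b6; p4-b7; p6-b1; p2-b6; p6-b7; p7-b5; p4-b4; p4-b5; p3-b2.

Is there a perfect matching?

Yes

A valid assignment of size 7: p1→b6, p2→b4, p3→b2, p4→b3, p5→b1, p6→b7, p7→b5.
All 7 left vertices are covered.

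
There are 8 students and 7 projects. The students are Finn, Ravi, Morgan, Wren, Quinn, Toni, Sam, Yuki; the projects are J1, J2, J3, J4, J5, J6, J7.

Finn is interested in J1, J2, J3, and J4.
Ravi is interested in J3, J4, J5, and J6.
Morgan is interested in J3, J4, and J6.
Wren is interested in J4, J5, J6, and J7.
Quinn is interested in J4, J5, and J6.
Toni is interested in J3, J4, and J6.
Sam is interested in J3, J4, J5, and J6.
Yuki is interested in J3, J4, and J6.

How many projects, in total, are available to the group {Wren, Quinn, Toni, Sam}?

The union of neighbours of {Wren, Quinn, Toni, Sam} is {J3, J4, J5, J6, J7}, which has 5 elements.
Since |N(S)| = 5 ≥ |S| = 4, Hall's condition holds for this subset.

5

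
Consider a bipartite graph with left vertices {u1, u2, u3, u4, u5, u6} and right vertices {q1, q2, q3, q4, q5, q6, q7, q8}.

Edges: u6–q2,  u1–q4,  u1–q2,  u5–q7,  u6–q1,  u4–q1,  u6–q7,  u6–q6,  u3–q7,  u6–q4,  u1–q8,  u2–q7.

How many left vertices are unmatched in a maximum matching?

For example, pair u1→q8, u2→q7, u4→q1, u6→q6.
The set {u2, u3, u5} has only 1 neighbour ({q7}), so by Hall's theorem at most 4 of the 6 left vertices can be matched.
That matches 4 of the 6, leaving 2 unmatched; no matching can do better.

2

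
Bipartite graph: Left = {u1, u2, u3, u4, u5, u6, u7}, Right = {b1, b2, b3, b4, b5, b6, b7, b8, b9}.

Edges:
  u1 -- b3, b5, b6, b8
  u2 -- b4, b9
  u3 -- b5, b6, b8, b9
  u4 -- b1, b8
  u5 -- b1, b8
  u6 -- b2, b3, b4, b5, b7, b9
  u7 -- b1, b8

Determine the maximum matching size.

6

One maximum matching: u1–b3, u2–b4, u3–b5, u4–b1, u5–b8, u6–b7.
The set {u4, u5, u7} has only 2 neighbours ({b1, b8}), so by Hall's theorem at most 6 of the 7 left vertices can be matched.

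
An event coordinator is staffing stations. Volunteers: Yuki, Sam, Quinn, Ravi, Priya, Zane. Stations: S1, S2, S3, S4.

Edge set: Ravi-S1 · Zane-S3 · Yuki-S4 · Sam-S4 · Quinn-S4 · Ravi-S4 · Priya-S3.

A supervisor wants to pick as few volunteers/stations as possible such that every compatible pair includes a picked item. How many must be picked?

3

The 3 edges Yuki–S4, Ravi–S1, Priya–S3 form a matching, so any vertex cover needs at least 3 vertices (one per matched edge).
Conversely {Ravi, S3, S4} meets every edge and has exactly 3 vertices, so 3 is optimal.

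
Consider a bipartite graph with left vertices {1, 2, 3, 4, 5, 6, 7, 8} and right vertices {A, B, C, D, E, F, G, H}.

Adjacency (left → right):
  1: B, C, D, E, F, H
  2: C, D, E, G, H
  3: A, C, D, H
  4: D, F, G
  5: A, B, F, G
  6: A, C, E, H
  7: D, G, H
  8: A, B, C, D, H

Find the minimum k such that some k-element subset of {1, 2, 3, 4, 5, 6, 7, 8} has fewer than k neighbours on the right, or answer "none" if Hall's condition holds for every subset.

A matching saturating every left vertex exists, for instance 1→H, 2→E, 3→D, 4→F, 5→B, 6→C, 7→G, 8→A.
By Hall's marriage theorem, this means |N(S)| ≥ |S| for every subset S, so no violating subset exists.

none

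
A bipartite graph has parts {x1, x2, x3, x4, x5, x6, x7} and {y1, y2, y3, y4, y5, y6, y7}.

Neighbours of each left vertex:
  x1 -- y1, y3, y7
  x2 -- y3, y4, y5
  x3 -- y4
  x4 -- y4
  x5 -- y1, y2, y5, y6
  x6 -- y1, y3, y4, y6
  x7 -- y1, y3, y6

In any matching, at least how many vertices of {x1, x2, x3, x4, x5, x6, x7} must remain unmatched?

A valid assignment of size 6: x1→y7, x2→y5, x3→y4, x5→y2, x6→y1, x7→y3.
The set {x3, x4} has only 1 neighbour ({y4}), so by Hall's theorem at most 6 of the 7 left vertices can be matched.
That matches 6 of the 7, leaving 1 unmatched; no matching can do better.

1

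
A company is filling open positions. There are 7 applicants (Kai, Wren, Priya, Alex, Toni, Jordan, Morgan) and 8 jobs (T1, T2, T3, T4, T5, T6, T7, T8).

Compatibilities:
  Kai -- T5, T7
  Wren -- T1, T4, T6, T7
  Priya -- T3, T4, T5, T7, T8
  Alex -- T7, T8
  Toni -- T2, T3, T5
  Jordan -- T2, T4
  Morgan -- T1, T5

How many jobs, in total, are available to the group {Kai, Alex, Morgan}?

The union of neighbours of {Kai, Alex, Morgan} is {T1, T5, T7, T8}, which has 4 elements.
Since |N(S)| = 4 ≥ |S| = 3, Hall's condition holds for this subset.

4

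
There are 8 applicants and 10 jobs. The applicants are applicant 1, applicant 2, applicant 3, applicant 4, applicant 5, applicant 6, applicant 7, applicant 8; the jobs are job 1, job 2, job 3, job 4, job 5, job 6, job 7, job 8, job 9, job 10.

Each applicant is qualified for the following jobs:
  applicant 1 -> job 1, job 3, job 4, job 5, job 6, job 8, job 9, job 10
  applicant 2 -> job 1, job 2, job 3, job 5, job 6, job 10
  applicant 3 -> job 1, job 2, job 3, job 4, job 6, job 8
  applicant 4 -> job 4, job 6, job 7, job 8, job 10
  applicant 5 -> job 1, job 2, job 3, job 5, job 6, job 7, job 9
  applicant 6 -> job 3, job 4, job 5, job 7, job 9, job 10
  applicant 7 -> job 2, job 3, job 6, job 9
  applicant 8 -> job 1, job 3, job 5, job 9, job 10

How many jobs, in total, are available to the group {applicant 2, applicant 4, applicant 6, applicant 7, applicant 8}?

The union of neighbours of {applicant 2, applicant 4, applicant 6, applicant 7, applicant 8} is {job 1, job 2, job 3, job 4, job 5, job 6, job 7, job 8, job 9, job 10}, which has 10 elements.
Since |N(S)| = 10 ≥ |S| = 5, Hall's condition holds for this subset.

10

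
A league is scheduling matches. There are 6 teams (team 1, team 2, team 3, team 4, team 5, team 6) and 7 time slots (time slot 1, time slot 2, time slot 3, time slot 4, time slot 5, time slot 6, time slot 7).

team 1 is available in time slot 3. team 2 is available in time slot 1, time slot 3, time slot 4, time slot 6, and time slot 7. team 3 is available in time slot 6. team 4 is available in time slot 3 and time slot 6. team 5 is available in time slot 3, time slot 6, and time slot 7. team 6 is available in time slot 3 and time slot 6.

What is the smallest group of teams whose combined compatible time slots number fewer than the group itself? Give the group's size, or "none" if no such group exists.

3

Take S = {team 1, team 3, team 4}. Its neighbourhood is {time slot 3, time slot 6}, so |N(S)| = 2 < |S| = 3.
Every subset of size less than 3 has at least as many neighbours as members, so 3 is the minimum.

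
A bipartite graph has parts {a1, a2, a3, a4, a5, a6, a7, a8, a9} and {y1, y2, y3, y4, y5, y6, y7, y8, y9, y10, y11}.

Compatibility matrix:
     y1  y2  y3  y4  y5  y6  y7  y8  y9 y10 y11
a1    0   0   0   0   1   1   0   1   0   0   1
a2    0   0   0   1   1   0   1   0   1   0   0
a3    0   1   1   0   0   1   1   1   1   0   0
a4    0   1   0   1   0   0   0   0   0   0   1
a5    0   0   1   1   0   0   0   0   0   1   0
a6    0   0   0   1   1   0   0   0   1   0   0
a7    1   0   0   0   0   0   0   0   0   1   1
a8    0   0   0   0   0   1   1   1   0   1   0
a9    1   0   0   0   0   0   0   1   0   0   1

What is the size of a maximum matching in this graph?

One maximum matching: a1→y8, a2→y4, a3→y6, a4→y2, a5→y3, a6→y5, a7→y10, a8→y7, a9→y1.
This saturates every left vertex, so 9 is the maximum.

9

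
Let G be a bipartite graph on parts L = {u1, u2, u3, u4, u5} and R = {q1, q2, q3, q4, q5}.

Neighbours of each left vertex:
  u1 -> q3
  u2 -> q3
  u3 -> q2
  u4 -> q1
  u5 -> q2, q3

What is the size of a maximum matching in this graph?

3

For example, pair u1-q3, u3-q2, u4-q1.
The set {u1, u2, u3, u5} has only 2 neighbours ({q2, q3}), so by Hall's theorem at most 3 of the 5 left vertices can be matched.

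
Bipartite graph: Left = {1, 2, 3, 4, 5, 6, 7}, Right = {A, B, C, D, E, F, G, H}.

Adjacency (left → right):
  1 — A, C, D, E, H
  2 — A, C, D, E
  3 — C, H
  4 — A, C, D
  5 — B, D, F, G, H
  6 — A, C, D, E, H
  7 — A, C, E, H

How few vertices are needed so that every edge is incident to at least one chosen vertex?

6

The 6 edges 1–E, 2–C, 3–H, 4–D, 5–G, 6–A form a matching, so any vertex cover needs at least 6 vertices (one per matched edge).
Conversely {5, A, C, D, E, H} meets every edge and has exactly 6 vertices, so 6 is optimal.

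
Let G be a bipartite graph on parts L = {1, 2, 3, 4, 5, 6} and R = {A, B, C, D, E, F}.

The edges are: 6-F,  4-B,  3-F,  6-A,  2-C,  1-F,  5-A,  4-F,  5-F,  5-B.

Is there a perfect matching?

The set {1, 3, 4, 5, 6} has only 3 neighbours ({A, B, F}), so by Hall's theorem at most 4 of the 6 left vertices can be matched.
Hence no matching covers every left vertex.

No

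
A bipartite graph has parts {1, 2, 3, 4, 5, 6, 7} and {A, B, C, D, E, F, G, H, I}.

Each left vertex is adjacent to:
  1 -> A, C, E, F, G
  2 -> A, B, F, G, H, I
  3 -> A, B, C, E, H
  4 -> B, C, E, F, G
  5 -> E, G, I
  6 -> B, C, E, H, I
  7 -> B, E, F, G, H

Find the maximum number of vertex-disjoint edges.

7

A valid assignment of size 7: 1–F, 2–I, 3–A, 4–B, 5–E, 6–H, 7–G.
This saturates every left vertex, so 7 is the maximum.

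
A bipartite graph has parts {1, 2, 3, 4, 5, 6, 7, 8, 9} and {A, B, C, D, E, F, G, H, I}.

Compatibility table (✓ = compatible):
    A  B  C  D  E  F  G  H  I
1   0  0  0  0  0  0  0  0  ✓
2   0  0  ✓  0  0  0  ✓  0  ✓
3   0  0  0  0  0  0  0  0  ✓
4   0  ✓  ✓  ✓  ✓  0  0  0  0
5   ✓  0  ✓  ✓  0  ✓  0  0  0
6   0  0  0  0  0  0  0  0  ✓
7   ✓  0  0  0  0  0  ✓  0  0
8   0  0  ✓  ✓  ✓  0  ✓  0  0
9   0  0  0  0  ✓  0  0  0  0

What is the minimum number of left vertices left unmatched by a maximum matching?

For example, pair 1-I, 2-G, 4-B, 5-F, 7-A, 8-C, 9-E.
The set {1, 3, 6} has only 1 neighbour ({I}), so by Hall's theorem at most 7 of the 9 left vertices can be matched.
That matches 7 of the 9, leaving 2 unmatched; no matching can do better.

2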